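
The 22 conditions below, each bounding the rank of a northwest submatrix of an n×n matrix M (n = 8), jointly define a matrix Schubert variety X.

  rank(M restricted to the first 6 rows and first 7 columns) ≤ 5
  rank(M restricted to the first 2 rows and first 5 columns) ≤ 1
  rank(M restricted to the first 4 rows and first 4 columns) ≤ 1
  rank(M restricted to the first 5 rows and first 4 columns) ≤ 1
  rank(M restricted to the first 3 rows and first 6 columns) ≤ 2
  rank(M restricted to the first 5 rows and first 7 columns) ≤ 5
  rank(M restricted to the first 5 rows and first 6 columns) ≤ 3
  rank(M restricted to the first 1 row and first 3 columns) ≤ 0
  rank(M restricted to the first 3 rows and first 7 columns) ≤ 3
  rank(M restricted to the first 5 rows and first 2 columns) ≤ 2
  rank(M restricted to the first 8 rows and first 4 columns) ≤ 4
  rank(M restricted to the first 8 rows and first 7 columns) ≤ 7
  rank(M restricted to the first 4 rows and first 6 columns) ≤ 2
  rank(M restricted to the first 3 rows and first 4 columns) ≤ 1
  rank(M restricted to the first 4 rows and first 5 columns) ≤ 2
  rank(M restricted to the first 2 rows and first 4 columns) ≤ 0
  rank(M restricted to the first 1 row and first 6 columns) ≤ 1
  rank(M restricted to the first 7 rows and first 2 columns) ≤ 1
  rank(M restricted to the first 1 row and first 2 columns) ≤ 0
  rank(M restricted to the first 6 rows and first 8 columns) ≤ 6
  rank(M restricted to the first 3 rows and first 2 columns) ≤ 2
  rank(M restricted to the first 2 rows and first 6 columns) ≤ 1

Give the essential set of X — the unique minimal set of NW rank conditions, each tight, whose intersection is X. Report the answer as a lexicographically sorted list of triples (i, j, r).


Recovering R(i,j) via the rank-extension bound from the 22 conditions:

  row 1: 0  0  0  0  1  1  1  1
  row 2: 0  0  0  0  1  1  2  2
  row 3: 1  1  1  1  2  2  3  3
  row 4: 1  1  1  1  2  2  3  4
  row 5: 1  1  1  1  2  3  4  5
  row 6: 1  1  2  2  3  4  5  6
  row 7: 1  1  2  3  4  5  6  7
  row 8: 1  2  3  4  5  6  7  8

so w = (5, 7, 1, 8, 6, 3, 4, 2).

|D(w)|=18, |Ess(w)|=5:

[(2, 4, 0), (2, 6, 1), (4, 6, 2), (5, 4, 1), (7, 2, 1)]


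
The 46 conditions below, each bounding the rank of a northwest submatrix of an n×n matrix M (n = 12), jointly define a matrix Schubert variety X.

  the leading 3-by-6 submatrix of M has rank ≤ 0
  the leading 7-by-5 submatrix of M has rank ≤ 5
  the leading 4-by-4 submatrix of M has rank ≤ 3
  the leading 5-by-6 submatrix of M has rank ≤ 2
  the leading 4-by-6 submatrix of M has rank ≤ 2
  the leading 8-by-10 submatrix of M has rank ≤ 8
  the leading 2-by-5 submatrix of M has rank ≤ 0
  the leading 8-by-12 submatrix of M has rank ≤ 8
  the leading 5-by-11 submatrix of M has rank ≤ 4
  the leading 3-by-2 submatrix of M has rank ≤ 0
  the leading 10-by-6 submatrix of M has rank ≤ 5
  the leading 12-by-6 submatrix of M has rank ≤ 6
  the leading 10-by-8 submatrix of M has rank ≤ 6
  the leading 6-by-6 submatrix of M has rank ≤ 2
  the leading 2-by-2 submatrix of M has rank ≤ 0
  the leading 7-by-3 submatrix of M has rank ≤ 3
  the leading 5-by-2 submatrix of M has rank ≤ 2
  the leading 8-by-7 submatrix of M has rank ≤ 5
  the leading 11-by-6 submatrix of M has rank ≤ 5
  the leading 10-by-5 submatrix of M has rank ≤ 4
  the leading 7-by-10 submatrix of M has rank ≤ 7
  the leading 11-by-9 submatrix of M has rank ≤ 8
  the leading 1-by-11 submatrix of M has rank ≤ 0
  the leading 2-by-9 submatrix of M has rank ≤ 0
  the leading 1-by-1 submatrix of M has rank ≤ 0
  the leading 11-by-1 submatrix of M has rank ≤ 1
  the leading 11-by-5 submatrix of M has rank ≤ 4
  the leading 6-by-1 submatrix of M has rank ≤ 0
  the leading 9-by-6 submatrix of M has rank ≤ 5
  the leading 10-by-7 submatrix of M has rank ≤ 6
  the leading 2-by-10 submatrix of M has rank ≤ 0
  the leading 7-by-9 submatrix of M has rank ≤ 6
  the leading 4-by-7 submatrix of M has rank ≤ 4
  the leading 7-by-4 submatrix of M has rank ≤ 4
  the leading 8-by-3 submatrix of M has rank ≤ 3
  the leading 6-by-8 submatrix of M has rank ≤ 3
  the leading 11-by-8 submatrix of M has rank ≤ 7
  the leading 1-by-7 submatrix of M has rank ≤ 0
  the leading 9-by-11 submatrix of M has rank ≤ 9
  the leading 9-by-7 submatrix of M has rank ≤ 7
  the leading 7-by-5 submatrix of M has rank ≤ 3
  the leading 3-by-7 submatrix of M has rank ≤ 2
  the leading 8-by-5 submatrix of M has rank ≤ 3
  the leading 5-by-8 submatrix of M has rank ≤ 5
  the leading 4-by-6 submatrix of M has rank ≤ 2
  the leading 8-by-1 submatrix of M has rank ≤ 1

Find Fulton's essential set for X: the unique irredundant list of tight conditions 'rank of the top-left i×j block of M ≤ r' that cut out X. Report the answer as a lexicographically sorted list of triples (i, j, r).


Recovering R(i,j) via the rank-extension bound from the 46 conditions:

  0  0  0  0  0  0  0  0  0  0  0  1
  0  0  0  0  0  0  0  0  0  0  1  2
  0  0  0  0  0  0  1  1  1  1  2  3
  0  1  1  1  1  1  2  2  2  2  3  4
  0  1  2  2  2  2  3  3  3  3  4  5
  0  1  2  2  2  2  3  3  4  4  5  6
  1  2  3  3  3  3  4  4  5  5  6  7
  1  2  3  3  3  4  5  5  6  6  7  8
  1  2  3  4  4  5  6  6  7  7  8  9
  1  2  3  4  4  5  6  6  7  8  9  10
  1  2  3  4  4  5  6  7  8  9  10  11
  1  2  3  4  5  6  7  8  9  10  11  12

giving w = (12, 11, 7, 2, 3, 9, 1, 6, 4, 10, 8, 5) via Δ²R.

Fulton essential set (9 of the 39 Rothe cells):

[(1, 11, 0), (2, 10, 0), (3, 6, 0), (6, 1, 0), (6, 6, 2), (6, 8, 3), (8, 5, 3), (10, 8, 6), (11, 5, 4)]


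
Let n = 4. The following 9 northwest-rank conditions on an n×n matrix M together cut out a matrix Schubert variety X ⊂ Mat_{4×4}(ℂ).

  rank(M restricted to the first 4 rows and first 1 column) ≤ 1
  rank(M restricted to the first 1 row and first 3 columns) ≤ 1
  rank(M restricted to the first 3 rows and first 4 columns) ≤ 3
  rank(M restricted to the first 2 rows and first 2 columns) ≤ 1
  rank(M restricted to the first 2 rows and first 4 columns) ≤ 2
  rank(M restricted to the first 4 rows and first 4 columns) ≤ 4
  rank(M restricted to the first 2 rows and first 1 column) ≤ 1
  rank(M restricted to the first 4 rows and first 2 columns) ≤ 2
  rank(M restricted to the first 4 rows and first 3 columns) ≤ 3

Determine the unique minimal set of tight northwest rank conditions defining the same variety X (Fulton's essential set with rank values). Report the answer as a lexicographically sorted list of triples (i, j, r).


Propagating the 9 rank bounds to every northwest block:

  R[1]: 1, 1, 1, 1
  R[2]: 1, 1, 2, 2
  R[3]: 1, 2, 3, 3
  R[4]: 1, 2, 3, 4

second differences of R give the permutation w = (1, 3, 2, 4).

1 SE-corner of the 1-cell Rothe diagram gives Ess(w):

[(2, 2, 1)]


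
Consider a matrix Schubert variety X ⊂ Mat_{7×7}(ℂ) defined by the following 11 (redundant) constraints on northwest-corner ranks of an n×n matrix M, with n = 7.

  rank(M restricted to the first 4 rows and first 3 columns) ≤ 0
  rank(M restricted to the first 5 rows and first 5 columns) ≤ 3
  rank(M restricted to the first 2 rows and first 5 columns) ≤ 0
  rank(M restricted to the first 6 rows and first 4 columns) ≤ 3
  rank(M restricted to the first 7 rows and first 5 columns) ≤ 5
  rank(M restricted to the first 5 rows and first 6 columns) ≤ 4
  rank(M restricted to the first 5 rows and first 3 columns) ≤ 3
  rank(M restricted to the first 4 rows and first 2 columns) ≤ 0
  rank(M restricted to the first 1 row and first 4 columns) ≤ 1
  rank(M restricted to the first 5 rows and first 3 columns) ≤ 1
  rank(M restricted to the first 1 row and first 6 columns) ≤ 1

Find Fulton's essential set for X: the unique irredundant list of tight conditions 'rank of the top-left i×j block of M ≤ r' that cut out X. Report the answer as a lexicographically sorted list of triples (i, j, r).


Recovering R(i,j) via the rank-extension bound from the 11 conditions:

  0, 0, 0, 0, 0, 1, 1
  0, 0, 0, 0, 0, 1, 2
  0, 0, 0, 1, 1, 2, 3
  0, 0, 0, 1, 2, 3, 4
  1, 1, 1, 2, 3, 4, 5
  1, 2, 2, 3, 4, 5, 6
  1, 2, 3, 4, 5, 6, 7

giving w = (6, 7, 4, 5, 1, 2, 3) via Δ²R.

Fulton essential set (2 of the 16 Rothe cells):

[(2, 5, 0), (4, 3, 0)]


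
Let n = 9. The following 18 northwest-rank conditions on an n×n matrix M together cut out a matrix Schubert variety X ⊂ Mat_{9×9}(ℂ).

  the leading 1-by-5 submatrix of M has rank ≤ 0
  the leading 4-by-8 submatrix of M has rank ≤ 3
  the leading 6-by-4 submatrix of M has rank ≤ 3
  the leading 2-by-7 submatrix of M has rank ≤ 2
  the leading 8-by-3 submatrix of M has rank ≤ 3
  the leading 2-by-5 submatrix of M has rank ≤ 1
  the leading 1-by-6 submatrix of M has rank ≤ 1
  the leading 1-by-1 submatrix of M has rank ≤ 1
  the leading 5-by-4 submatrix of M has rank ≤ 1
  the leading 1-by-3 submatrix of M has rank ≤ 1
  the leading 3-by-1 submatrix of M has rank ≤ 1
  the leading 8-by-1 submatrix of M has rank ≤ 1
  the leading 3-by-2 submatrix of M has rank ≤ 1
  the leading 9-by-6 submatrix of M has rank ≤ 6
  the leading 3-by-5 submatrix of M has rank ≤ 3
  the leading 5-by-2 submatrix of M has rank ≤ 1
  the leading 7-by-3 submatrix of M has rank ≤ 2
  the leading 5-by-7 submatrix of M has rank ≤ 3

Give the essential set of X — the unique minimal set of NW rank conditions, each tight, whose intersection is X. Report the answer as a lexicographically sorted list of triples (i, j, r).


The tightest implied rank at each (i,j), from the 18 conditions:

  row 1: 0  0  0  0  0  1  1  1  1
  row 2: 1  1  1  1  1  2  2  2  2
  row 3: 1  1  1  1  2  3  3  3  3
  row 4: 1  1  1  1  2  3  3  3  4
  row 5: 1  1  1  1  2  3  3  4  5
  row 6: 1  2  2  2  3  4  4  5  6
  row 7: 1  2  2  3  4  5  5  6  7
  row 8: 1  2  3  4  5  6  6  7  8
  row 9: 1  2  3  4  5  6  7  8  9

second differences of R give the permutation w = (6, 1, 5, 9, 8, 2, 4, 3, 7).

D(w) has 18 cells with 5 SE-corners; essential set:

[(1, 5, 0), (4, 8, 3), (5, 4, 1), (5, 7, 3), (7, 3, 2)]


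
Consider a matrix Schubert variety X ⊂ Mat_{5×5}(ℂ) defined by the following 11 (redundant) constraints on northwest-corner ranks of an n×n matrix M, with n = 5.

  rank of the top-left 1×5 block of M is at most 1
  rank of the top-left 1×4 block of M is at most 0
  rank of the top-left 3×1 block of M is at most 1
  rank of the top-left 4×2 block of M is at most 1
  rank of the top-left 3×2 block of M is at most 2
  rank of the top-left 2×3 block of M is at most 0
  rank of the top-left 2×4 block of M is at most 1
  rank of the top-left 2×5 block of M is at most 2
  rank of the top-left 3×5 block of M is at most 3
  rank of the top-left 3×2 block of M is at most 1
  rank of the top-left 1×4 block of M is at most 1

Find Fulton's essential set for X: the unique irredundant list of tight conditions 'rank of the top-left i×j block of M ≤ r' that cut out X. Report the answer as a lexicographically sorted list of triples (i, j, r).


The tightest implied rank at each (i,j), from the 11 conditions:

  row 1: 0  0  0  0  1
  row 2: 0  0  0  1  2
  row 3: 1  1  1  2  3
  row 4: 1  1  2  3  4
  row 5: 1  2  3  4  5

so w = (5, 4, 1, 3, 2).

D(w) has 8 cells with 3 SE-corners; essential set:

[(1, 4, 0), (2, 3, 0), (4, 2, 1)]


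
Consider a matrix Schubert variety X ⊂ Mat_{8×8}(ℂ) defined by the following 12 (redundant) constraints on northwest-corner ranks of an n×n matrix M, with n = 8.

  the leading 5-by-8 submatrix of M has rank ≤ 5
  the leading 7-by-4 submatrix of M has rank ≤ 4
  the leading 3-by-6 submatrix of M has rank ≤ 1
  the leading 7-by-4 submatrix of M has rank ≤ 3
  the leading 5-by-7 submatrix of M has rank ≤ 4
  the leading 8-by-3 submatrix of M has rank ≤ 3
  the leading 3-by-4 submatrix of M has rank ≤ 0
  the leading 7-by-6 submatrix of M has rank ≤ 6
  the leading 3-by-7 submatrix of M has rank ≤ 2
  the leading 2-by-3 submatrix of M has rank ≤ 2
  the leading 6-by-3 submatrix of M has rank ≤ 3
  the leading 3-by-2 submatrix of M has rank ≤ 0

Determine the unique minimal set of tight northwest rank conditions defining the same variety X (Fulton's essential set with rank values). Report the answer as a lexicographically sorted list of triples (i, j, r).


Recovering R(i,j) via the rank-extension bound from the 12 conditions:

  i=1: 0 | 0 | 0 | 0 | 1 | 1 | 1 | 1
  i=2: 0 | 0 | 0 | 0 | 1 | 1 | 2 | 2
  i=3: 0 | 0 | 0 | 0 | 1 | 1 | 2 | 3
  i=4: 1 | 1 | 1 | 1 | 2 | 2 | 3 | 4
  i=5: 1 | 2 | 2 | 2 | 3 | 3 | 4 | 5
  i=6: 1 | 2 | 3 | 3 | 4 | 4 | 5 | 6
  i=7: 1 | 2 | 3 | 3 | 4 | 5 | 6 | 7
  i=8: 1 | 2 | 3 | 4 | 5 | 6 | 7 | 8

so w = (5, 7, 8, 1, 2, 3, 6, 4).

3 SE-corners of the 15-cell Rothe diagram give Ess(w):

[(3, 4, 0), (3, 6, 1), (7, 4, 3)]


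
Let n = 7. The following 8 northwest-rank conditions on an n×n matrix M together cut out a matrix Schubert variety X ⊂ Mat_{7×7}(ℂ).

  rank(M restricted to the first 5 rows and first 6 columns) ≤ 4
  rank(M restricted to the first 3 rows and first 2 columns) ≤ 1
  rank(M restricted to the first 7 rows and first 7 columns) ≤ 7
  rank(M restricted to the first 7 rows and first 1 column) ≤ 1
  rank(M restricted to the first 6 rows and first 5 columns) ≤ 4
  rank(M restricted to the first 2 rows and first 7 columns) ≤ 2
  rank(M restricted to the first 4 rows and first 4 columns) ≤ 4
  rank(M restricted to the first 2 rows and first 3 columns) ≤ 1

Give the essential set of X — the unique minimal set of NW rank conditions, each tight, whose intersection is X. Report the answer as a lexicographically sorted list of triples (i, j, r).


Reconstructing r_w from the 8 given conditions:

  i=1: 1 1 1 1 1 1 1
  i=2: 1 1 1 2 2 2 2
  i=3: 1 1 2 3 3 3 3
  i=4: 1 2 3 4 4 4 4
  i=5: 1 2 3 4 4 4 5
  i=6: 1 2 3 4 4 5 6
  i=7: 1 2 3 4 5 6 7

so w = (1, 4, 3, 2, 7, 6, 5).

D(w) has 6 cells with 4 SE-corners; essential set:

[(2, 3, 1), (3, 2, 1), (5, 6, 4), (6, 5, 4)]


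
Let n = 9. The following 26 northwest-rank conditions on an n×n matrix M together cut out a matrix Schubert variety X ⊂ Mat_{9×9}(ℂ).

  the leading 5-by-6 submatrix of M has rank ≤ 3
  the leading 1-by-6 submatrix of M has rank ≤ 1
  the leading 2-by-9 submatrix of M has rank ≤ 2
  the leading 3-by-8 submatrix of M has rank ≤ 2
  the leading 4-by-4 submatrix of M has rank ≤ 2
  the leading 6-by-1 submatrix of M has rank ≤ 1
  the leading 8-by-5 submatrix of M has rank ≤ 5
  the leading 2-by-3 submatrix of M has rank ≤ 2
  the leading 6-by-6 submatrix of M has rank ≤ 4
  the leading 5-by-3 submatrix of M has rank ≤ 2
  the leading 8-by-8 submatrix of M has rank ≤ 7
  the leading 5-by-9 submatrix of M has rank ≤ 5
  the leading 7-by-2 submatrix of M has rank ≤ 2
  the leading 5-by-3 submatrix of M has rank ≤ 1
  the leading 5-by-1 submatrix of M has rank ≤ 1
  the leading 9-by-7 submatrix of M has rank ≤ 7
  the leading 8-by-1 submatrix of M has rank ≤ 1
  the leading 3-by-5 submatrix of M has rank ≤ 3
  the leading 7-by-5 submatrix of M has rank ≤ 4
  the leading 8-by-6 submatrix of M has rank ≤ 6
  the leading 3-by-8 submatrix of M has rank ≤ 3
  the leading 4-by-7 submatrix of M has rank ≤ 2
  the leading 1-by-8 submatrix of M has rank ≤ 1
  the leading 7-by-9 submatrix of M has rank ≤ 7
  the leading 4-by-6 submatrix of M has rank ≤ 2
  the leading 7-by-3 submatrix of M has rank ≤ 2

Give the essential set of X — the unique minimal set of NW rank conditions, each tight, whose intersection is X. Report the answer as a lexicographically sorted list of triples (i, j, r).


Computing R[i][j] = min implied NW-rank bound (n=9, 26 conditions):

  1 1 1 1 1 1 1 1 1
  1 1 1 2 2 2 2 2 2
  1 1 1 2 2 2 2 2 3
  1 1 1 2 2 2 2 3 4
  1 1 1 2 3 3 3 4 5
  1 2 2 3 4 4 4 5 6
  1 2 2 3 4 5 5 6 7
  1 2 3 4 5 6 6 7 8
  1 2 3 4 5 6 7 8 9

reading off 1-entries of Δ²R: w = (1, 4, 9, 8, 5, 2, 6, 3, 7).

Rothe diagram D(w) (16 cells), 4 SE-corners (essential conditions):

[(3, 8, 2), (4, 7, 2), (5, 3, 1), (7, 3, 2)]


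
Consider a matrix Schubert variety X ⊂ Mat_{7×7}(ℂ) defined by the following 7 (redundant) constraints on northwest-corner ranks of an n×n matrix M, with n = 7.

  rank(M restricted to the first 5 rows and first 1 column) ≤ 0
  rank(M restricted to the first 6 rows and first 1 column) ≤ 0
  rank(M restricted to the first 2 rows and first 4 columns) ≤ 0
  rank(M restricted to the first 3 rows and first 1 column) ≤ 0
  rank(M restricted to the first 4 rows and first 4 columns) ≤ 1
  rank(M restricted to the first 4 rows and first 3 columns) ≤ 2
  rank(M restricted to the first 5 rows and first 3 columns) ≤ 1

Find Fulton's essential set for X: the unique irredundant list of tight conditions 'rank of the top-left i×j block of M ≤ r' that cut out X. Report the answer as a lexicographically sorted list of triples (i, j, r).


Reconstructing r_w from the 7 given conditions:

  row 1: 0, 0, 0, 0, 1, 1, 1
  row 2: 0, 0, 0, 0, 1, 2, 2
  row 3: 0, 1, 1, 1, 2, 3, 3
  row 4: 0, 1, 1, 1, 2, 3, 4
  row 5: 0, 1, 1, 2, 3, 4, 5
  row 6: 0, 1, 2, 3, 4, 5, 6
  row 7: 1, 2, 3, 4, 5, 6, 7

hence w(1..7) = (5, 6, 2, 7, 4, 3, 1).

Rothe diagram D(w) (15 cells), 4 SE-corners (essential conditions):

[(2, 4, 0), (4, 4, 1), (5, 3, 1), (6, 1, 0)]


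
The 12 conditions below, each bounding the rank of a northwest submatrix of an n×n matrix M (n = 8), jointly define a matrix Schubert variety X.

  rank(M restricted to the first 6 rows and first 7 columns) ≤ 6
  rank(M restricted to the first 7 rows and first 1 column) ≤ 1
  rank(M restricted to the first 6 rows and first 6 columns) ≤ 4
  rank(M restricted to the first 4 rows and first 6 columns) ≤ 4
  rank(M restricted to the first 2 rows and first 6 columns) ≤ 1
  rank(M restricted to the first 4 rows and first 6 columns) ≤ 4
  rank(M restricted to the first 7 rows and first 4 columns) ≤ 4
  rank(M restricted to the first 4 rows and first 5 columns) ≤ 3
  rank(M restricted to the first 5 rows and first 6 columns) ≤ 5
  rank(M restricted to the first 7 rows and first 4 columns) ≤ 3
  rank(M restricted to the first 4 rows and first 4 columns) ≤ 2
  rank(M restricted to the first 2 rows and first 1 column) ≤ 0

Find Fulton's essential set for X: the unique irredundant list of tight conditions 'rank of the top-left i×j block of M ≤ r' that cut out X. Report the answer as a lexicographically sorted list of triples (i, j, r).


Rank table r_w(8×8) implied by the 12 constraints:

  R[1]: 0 1 1 1 1 1 1 1
  R[2]: 0 1 1 1 1 1 2 2
  R[3]: 1 2 2 2 2 2 3 3
  R[4]: 1 2 2 2 3 3 4 4
  R[5]: 1 2 3 3 4 4 5 5
  R[6]: 1 2 3 3 4 4 5 6
  R[7]: 1 2 3 3 4 5 6 7
  R[8]: 1 2 3 4 5 6 7 8

giving w = (2, 7, 1, 5, 3, 8, 6, 4) via Δ²R.

D(w) has 11 cells with 5 SE-corners; essential set:

[(2, 1, 0), (2, 6, 1), (4, 4, 2), (6, 6, 4), (7, 4, 3)]


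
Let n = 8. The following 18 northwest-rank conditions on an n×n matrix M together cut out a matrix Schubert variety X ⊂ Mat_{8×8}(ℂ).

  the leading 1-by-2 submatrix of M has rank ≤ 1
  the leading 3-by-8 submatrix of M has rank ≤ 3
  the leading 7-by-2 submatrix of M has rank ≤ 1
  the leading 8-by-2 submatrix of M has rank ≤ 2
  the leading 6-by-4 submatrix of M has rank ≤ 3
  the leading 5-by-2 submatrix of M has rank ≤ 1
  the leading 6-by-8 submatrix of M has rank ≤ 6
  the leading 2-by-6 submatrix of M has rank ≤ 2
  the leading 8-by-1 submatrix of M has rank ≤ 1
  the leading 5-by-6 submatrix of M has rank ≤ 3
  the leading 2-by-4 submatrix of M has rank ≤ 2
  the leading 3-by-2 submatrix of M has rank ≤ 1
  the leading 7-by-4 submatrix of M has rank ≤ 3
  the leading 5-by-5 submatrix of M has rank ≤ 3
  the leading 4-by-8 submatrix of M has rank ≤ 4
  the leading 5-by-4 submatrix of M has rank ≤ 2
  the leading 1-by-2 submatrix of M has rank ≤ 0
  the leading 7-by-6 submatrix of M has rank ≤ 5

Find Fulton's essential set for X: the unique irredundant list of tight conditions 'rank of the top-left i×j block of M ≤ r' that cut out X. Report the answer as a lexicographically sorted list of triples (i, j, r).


The tightest implied rank at each (i,j), from the 18 conditions:

  R[1]: 0 | 0 | 1 | 1 | 1 | 1 | 1 | 1
  R[2]: 1 | 1 | 2 | 2 | 2 | 2 | 2 | 2
  R[3]: 1 | 1 | 2 | 2 | 3 | 3 | 3 | 3
  R[4]: 1 | 1 | 2 | 2 | 3 | 3 | 4 | 4
  R[5]: 1 | 1 | 2 | 2 | 3 | 3 | 4 | 5
  R[6]: 1 | 1 | 2 | 3 | 4 | 4 | 5 | 6
  R[7]: 1 | 1 | 2 | 3 | 4 | 5 | 6 | 7
  R[8]: 1 | 2 | 3 | 4 | 5 | 6 | 7 | 8

second differences of R give the permutation w = (3, 1, 5, 7, 8, 4, 6, 2).

Fulton essential set (4 of the 12 Rothe cells):

[(1, 2, 0), (5, 4, 2), (5, 6, 3), (7, 2, 1)]


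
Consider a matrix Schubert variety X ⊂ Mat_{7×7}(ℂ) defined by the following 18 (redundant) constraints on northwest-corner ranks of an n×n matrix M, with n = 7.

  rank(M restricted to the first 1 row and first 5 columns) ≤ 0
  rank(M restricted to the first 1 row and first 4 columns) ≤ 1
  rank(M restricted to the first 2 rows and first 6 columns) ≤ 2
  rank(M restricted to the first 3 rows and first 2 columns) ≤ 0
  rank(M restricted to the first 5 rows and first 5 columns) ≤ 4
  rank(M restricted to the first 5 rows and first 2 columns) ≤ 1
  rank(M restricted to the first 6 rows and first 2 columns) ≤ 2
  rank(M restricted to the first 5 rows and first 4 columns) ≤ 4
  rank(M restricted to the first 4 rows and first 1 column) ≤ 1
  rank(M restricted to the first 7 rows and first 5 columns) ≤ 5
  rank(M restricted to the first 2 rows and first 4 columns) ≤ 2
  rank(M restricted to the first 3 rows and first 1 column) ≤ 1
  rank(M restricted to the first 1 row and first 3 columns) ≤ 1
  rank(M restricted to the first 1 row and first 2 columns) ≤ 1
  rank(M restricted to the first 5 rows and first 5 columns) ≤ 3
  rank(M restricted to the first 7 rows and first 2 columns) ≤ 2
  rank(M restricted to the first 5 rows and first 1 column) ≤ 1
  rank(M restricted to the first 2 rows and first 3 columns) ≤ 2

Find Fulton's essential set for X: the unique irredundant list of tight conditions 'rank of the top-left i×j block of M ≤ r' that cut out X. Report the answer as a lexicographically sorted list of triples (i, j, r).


The tightest implied rank at each (i,j), from the 18 conditions:

  0 | 0 | 0 | 0 | 0 | 1 | 1
  0 | 0 | 1 | 1 | 1 | 2 | 2
  0 | 0 | 1 | 2 | 2 | 3 | 3
  1 | 1 | 2 | 3 | 3 | 4 | 4
  1 | 1 | 2 | 3 | 3 | 4 | 5
  1 | 2 | 3 | 4 | 4 | 5 | 6
  1 | 2 | 3 | 4 | 5 | 6 | 7

so w = (6, 3, 4, 1, 7, 2, 5).

Fulton essential set (4 of the 11 Rothe cells):

[(1, 5, 0), (3, 2, 0), (5, 2, 1), (5, 5, 3)]


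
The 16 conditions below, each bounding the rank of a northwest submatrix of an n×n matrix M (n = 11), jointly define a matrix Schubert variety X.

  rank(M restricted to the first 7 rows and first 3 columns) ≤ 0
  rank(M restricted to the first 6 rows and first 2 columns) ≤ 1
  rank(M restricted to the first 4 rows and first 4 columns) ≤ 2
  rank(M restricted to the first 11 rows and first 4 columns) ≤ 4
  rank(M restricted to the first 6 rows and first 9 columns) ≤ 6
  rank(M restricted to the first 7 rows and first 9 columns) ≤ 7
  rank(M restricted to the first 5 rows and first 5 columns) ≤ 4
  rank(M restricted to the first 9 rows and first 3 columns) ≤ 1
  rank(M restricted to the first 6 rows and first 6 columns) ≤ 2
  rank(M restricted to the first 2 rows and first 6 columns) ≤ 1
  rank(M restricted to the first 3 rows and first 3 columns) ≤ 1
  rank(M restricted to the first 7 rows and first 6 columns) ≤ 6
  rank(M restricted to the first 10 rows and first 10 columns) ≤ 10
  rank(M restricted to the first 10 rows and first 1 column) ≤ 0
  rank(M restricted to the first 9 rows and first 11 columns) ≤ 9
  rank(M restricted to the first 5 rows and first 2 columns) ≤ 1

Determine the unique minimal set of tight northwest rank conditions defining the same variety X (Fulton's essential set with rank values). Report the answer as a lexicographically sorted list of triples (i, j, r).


Rank table r_w(11×11) implied by the 16 constraints:

  row 1: 0, 0, 0, 1, 1, 1, 1, 1, 1, 1, 1
  row 2: 0, 0, 0, 1, 1, 1, 2, 2, 2, 2, 2
  row 3: 0, 0, 0, 1, 2, 2, 3, 3, 3, 3, 3
  row 4: 0, 0, 0, 1, 2, 2, 3, 4, 4, 4, 4
  row 5: 0, 0, 0, 1, 2, 2, 3, 4, 5, 5, 5
  row 6: 0, 0, 0, 1, 2, 2, 3, 4, 5, 6, 6
  row 7: 0, 0, 0, 1, 2, 3, 4, 5, 6, 7, 7
  row 8: 0, 1, 1, 2, 3, 4, 5, 6, 7, 8, 8
  row 9: 0, 1, 1, 2, 3, 4, 5, 6, 7, 8, 9
  row 10: 0, 1, 2, 3, 4, 5, 6, 7, 8, 9, 10
  row 11: 1, 2, 3, 4, 5, 6, 7, 8, 9, 10, 11

the unique w with this rank table is (4, 7, 5, 8, 9, 10, 6, 2, 11, 3, 1).

D(w) has 30 cells with 5 SE-corners; essential set:

[(2, 6, 1), (6, 6, 2), (7, 3, 0), (9, 3, 1), (10, 1, 0)]


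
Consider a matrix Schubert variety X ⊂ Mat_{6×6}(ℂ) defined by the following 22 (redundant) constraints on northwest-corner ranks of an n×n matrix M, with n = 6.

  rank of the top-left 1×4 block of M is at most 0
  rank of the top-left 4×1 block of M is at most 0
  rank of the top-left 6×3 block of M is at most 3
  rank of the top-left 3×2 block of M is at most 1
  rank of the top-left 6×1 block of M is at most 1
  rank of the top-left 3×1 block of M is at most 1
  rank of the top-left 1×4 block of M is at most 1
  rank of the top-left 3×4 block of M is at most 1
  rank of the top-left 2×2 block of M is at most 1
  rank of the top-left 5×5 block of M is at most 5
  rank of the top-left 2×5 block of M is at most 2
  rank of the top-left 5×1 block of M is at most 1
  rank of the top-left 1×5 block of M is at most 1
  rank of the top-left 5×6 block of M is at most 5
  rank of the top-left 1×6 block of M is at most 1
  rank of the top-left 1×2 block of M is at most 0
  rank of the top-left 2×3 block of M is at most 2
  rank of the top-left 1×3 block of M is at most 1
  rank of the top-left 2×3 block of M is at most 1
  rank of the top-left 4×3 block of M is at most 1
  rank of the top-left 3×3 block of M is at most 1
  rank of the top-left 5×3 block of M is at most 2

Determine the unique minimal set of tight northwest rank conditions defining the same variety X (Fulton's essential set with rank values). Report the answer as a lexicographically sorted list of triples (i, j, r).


Rank table r_w(6×6) implied by the 22 constraints:

  row 1: 0  0  0  0  1  1
  row 2: 0  1  1  1  2  2
  row 3: 0  1  1  1  2  3
  row 4: 0  1  1  2  3  4
  row 5: 1  2  2  3  4  5
  row 6: 1  2  3  4  5  6

the unique w with this rank table is (5, 2, 6, 4, 1, 3).

D(w) has 10 cells with 4 SE-corners; essential set:

[(1, 4, 0), (3, 4, 1), (4, 1, 0), (4, 3, 1)]


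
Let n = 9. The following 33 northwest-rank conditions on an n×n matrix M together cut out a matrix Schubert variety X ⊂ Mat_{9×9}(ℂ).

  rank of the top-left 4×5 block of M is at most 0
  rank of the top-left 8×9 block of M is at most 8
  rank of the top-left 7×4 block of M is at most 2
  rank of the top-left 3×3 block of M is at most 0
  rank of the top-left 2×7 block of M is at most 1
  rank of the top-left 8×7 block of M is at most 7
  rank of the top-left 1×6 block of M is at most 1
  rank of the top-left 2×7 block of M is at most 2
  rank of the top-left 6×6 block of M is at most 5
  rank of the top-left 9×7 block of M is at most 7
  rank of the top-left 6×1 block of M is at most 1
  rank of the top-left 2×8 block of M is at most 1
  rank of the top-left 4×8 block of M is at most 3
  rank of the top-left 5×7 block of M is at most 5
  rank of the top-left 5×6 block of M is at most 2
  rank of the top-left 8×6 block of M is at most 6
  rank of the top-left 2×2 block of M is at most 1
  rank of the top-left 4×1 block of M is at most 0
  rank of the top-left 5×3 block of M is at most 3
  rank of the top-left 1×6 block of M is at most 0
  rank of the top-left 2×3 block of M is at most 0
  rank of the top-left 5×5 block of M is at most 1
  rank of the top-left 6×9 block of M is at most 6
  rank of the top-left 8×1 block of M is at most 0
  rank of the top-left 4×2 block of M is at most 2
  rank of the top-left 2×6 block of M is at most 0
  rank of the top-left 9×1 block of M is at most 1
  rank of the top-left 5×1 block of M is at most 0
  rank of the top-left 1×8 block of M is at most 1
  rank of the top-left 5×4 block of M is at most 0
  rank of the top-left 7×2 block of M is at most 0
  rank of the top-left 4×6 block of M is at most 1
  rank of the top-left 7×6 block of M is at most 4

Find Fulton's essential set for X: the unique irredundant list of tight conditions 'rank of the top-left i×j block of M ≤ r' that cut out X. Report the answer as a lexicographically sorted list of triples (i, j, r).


Recovering R(i,j) via the rank-extension bound from the 33 conditions:

  R[1]: 0 0 0 0 0 0 1 1 1
  R[2]: 0 0 0 0 0 0 1 1 2
  R[3]: 0 0 0 0 0 1 2 2 3
  R[4]: 0 0 0 0 0 1 2 3 4
  R[5]: 0 0 0 0 1 2 3 4 5
  R[6]: 0 0 1 1 2 3 4 5 6
  R[7]: 0 0 1 2 3 4 5 6 7
  R[8]: 0 1 2 3 4 5 6 7 8
  R[9]: 1 2 3 4 5 6 7 8 9

giving w = (7, 9, 6, 8, 5, 3, 4, 2, 1) via Δ²R.

6 SE-corners of the 32-cell Rothe diagram give Ess(w):

[(2, 6, 0), (2, 8, 1), (4, 5, 0), (5, 4, 0), (7, 2, 0), (8, 1, 0)]


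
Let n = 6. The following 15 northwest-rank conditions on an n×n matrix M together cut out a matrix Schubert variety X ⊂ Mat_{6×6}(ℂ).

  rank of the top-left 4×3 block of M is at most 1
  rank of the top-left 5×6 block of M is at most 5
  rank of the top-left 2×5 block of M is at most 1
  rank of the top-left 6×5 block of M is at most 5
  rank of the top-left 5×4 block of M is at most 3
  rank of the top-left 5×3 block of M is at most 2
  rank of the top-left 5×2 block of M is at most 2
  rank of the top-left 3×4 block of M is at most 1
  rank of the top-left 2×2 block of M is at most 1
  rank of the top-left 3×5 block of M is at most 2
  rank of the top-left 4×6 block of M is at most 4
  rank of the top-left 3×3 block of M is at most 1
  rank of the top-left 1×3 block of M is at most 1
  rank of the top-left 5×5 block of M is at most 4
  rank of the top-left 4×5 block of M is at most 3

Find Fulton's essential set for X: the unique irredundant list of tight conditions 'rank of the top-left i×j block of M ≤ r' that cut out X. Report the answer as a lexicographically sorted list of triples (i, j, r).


Computing R[i][j] = min implied NW-rank bound (n=6, 15 conditions):

  i=1: 1  1  1  1  1  1
  i=2: 1  1  1  1  1  2
  i=3: 1  1  1  1  2  3
  i=4: 1  1  1  2  3  4
  i=5: 1  2  2  3  4  5
  i=6: 1  2  3  4  5  6

reading off 1-entries of Δ²R: w = (1, 6, 5, 4, 2, 3).

Fulton essential set (3 of the 9 Rothe cells):

[(2, 5, 1), (3, 4, 1), (4, 3, 1)]


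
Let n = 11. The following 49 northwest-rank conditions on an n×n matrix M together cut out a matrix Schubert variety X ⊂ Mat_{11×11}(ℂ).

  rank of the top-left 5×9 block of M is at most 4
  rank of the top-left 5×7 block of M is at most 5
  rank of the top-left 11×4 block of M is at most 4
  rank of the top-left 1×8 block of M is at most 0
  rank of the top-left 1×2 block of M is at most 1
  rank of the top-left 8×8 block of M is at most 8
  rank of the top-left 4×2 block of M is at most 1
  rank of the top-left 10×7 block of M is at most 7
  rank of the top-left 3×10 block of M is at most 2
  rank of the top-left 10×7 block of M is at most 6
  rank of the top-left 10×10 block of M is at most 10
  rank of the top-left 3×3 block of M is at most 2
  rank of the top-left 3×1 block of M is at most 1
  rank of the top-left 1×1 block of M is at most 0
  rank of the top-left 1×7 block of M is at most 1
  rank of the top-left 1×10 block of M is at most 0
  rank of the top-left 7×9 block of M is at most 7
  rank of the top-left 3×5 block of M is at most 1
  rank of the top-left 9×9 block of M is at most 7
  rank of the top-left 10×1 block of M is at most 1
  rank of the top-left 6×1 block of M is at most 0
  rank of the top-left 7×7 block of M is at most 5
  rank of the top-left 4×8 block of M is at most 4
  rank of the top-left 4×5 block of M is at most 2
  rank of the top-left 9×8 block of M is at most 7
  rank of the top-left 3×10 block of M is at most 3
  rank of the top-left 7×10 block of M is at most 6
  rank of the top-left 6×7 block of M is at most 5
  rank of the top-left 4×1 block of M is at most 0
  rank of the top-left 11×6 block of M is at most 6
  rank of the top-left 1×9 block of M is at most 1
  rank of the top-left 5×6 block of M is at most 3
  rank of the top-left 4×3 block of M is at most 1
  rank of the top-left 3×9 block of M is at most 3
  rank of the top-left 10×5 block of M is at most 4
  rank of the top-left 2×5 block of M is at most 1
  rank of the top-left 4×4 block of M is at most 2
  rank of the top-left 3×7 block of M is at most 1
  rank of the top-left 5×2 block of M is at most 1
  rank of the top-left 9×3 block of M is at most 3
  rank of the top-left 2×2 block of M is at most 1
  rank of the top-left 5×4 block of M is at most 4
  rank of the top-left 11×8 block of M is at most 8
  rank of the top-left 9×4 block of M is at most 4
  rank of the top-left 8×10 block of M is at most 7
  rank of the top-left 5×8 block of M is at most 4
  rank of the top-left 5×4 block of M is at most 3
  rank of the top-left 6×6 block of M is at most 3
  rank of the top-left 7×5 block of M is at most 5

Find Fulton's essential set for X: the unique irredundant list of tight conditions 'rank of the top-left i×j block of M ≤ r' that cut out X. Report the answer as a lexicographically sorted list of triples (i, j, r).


Recovering R(i,j) via the rank-extension bound from the 49 conditions:

  R[1]: 0 0 0 0 0 0 0 0 0 0 1
  R[2]: 0 1 1 1 1 1 1 1 1 1 2
  R[3]: 0 1 1 1 1 1 1 2 2 2 3
  R[4]: 0 1 1 2 2 2 2 3 3 3 4
  R[5]: 0 1 2 3 3 3 3 4 4 4 5
  R[6]: 0 1 2 3 3 3 4 5 5 5 6
  R[7]: 1 2 3 4 4 4 5 6 6 6 7
  R[8]: 1 2 3 4 4 5 6 7 7 7 8
  R[9]: 1 2 3 4 4 5 6 7 7 8 9
  R[10]: 1 2 3 4 4 5 6 7 8 9 10
  R[11]: 1 2 3 4 5 6 7 8 9 10 11

so w = (11, 2, 8, 4, 3, 7, 1, 6, 10, 9, 5).

Rothe diagram D(w) (27 cells), 7 SE-corners (essential conditions):

[(1, 10, 0), (3, 7, 1), (4, 3, 1), (6, 1, 0), (6, 6, 3), (9, 9, 7), (10, 5, 4)]


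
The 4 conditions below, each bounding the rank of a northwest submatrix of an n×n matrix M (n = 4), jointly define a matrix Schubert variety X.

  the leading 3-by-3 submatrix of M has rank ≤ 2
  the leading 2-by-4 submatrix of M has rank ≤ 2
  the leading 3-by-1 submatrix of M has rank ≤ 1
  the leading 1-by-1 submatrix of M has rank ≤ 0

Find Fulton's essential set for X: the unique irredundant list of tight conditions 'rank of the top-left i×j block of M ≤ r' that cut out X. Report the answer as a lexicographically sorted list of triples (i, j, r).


The tightest implied rank at each (i,j), from the 4 conditions:

  row 1: 0, 1, 1, 1
  row 2: 1, 2, 2, 2
  row 3: 1, 2, 2, 3
  row 4: 1, 2, 3, 4

so w = (2, 1, 4, 3).

Fulton essential set (2 of the 2 Rothe cells):

[(1, 1, 0), (3, 3, 2)]


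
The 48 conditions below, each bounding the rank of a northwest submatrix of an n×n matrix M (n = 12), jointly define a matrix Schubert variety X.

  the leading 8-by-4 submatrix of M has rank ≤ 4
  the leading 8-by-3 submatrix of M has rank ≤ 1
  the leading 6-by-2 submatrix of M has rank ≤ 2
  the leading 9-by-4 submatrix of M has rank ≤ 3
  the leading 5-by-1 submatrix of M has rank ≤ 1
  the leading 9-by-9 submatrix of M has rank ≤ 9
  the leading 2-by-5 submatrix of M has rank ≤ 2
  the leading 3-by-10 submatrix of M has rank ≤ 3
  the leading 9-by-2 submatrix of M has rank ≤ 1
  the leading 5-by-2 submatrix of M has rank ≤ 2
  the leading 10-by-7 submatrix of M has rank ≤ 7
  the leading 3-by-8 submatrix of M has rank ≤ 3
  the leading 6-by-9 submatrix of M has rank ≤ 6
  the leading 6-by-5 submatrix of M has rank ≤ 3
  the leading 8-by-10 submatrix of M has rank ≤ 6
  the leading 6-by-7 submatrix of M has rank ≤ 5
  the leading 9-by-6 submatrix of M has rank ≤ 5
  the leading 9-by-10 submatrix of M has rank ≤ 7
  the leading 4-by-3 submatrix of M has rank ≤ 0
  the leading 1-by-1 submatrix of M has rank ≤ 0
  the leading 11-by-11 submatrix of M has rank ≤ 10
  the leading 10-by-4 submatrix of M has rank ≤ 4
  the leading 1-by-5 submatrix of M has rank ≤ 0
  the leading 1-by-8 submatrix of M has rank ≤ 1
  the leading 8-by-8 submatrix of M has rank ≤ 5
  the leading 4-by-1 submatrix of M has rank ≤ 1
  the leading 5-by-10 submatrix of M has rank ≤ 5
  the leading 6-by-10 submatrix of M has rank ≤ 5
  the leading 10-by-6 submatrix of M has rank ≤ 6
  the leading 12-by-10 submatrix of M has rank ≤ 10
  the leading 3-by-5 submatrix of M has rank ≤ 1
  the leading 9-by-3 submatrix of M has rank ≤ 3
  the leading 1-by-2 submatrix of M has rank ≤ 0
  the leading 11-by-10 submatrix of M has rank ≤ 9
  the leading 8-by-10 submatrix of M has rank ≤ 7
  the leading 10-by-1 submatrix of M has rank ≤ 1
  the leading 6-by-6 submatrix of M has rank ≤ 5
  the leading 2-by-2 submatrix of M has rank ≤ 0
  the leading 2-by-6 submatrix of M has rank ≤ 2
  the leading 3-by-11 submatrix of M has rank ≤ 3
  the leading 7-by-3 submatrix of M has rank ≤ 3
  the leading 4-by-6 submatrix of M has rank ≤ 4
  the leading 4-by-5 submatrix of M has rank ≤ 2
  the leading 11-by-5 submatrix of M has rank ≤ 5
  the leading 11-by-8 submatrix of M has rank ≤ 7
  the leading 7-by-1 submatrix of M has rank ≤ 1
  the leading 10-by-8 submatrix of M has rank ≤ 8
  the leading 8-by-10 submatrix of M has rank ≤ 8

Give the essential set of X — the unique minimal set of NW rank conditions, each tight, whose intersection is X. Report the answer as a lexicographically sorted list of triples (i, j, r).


Recovering R(i,j) via the rank-extension bound from the 48 conditions:

  0, 0, 0, 0, 0, 1, 1, 1, 1, 1, 1, 1
  0, 0, 0, 1, 1, 2, 2, 2, 2, 2, 2, 2
  0, 0, 0, 1, 1, 2, 3, 3, 3, 3, 3, 3
  0, 0, 0, 1, 2, 3, 4, 4, 4, 4, 4, 4
  1, 1, 1, 2, 3, 4, 5, 5, 5, 5, 5, 5
  1, 1, 1, 2, 3, 4, 5, 5, 5, 5, 6, 6
  1, 1, 1, 2, 3, 4, 5, 5, 6, 6, 7, 7
  1, 1, 1, 2, 3, 4, 5, 5, 6, 6, 7, 8
  1, 1, 2, 3, 4, 5, 6, 6, 7, 7, 8, 9
  1, 2, 3, 4, 5, 6, 7, 7, 8, 8, 9, 10
  1, 2, 3, 4, 5, 6, 7, 7, 8, 9, 10, 11
  1, 2, 3, 4, 5, 6, 7, 8, 9, 10, 11, 12

the unique w with this rank table is (6, 4, 7, 5, 1, 11, 9, 12, 3, 2, 10, 8).

Fulton essential set (9 of the 29 Rothe cells):

[(1, 5, 0), (3, 5, 1), (4, 3, 0), (6, 10, 5), (8, 3, 1), (8, 8, 5), (8, 10, 6), (9, 2, 1), (11, 8, 7)]


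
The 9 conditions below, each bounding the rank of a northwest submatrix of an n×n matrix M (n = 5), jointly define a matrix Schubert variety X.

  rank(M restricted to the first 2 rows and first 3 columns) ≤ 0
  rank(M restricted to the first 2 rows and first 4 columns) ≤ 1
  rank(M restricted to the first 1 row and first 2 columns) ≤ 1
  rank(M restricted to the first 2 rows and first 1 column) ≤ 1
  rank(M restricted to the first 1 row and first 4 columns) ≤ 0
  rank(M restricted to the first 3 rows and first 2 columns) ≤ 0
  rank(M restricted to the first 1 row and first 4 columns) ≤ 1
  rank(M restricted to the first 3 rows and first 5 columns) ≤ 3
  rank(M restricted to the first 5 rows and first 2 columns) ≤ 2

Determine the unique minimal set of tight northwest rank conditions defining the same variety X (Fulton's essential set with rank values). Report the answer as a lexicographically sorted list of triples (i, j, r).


Reconstructing r_w from the 9 given conditions:

  R[1]: 0  0  0  0  1
  R[2]: 0  0  0  1  2
  R[3]: 0  0  1  2  3
  R[4]: 1  1  2  3  4
  R[5]: 1  2  3  4  5

reading off 1-entries of Δ²R: w = (5, 4, 3, 1, 2).

Rothe diagram D(w) (9 cells), 3 SE-corners (essential conditions):

[(1, 4, 0), (2, 3, 0), (3, 2, 0)]


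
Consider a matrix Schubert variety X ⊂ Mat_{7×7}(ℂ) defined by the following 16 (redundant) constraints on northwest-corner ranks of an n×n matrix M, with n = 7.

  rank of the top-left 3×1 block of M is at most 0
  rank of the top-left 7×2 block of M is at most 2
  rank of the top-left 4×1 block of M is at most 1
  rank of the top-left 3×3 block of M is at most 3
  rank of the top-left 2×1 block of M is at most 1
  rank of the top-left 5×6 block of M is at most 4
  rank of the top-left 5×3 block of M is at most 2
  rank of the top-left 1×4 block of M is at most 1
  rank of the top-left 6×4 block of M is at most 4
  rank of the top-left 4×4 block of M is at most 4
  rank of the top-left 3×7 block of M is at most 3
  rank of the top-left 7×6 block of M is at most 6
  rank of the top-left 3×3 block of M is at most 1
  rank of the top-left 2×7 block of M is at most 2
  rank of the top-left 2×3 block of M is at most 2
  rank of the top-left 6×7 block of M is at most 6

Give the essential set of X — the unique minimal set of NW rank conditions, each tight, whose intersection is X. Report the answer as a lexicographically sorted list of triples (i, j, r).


Reconstructing r_w from the 16 given conditions:

  row 1: 0, 1, 1, 1, 1, 1, 1
  row 2: 0, 1, 1, 2, 2, 2, 2
  row 3: 0, 1, 1, 2, 3, 3, 3
  row 4: 1, 2, 2, 3, 4, 4, 4
  row 5: 1, 2, 2, 3, 4, 4, 5
  row 6: 1, 2, 3, 4, 5, 5, 6
  row 7: 1, 2, 3, 4, 5, 6, 7

hence w(1..7) = (2, 4, 5, 1, 7, 3, 6).

D(w) has 7 cells with 4 SE-corners; essential set:

[(3, 1, 0), (3, 3, 1), (5, 3, 2), (5, 6, 4)]
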